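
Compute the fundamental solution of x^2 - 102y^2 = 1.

(x, y) = (101, 10)

First expand sqrt(102) as a continued fraction. With x_i = (sqrt(102) + m_i)/d_i and (m_0, d_0) = (0, 1): a_0 = floor(sqrt(102)) = 10, since 10^2 = 100 <= 102 < 121 = 11^2.
Iterate m_{i+1} = d_i*a_i - m_i, d_{i+1} = (102 - m_{i+1}^2)/d_i, a_{i+1} = floor((a_0 + m_{i+1})/d_{i+1}):
  m_1 = 1*10 - 0 = 10, d_1 = (102 - 10^2)/1 = 2/1 = 2, a_1 = floor((10 + 10)/2) = 10.
  m_2 = 2*10 - 10 = 10, d_2 = (102 - 10^2)/2 = 2/2 = 1, a_2 = floor((10 + 10)/1) = 20.
  m_3 = 1*20 - 10 = 10, d_3 = (102 - 10^2)/1 = 2/1 = 2: (m_3, d_3) = (m_1, d_1) = (10, 2), so from here the quotients repeat a_1, a_2; the period length is 2.
So sqrt(102) = [10; (10, 20)] with period length k = 2.
k is even, so the fundamental solution of x^2 - 102y^2 = 1 is (p_{k-1}, q_{k-1}) = (p_1, q_1); compute convergents through index 1.
Convergents (p_i = a_i*p_{i-1} + p_{i-2}, q_i = a_i*q_{i-1} + q_{i-2} with p_{-2}=0, p_{-1}=1, q_{-2}=1, q_{-1}=0):
  i=0: a_0=10, p_0 = 10*1 + 0 = 10, q_0 = 10*0 + 1 = 1.
  i=1: a_1=10, p_1 = 10*10 + 1 = 101, q_1 = 10*1 + 0 = 10.
Check: 101^2 - 102*10^2 = 10201 - 10200 = 1, so (x, y) = (101, 10) solves the equation, and by the theorem it is the least positive solution.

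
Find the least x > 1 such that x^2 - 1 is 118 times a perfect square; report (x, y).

First expand sqrt(118) as a continued fraction. With x_i = (sqrt(118) + m_i)/d_i and (m_0, d_0) = (0, 1): a_0 = floor(sqrt(118)) = 10, since 10^2 = 100 <= 118 < 121 = 11^2.
Iterate m_{i+1} = d_i*a_i - m_i, d_{i+1} = (118 - m_{i+1}^2)/d_i, a_{i+1} = floor((a_0 + m_{i+1})/d_{i+1}):
  m_1 = 1*10 - 0 = 10, d_1 = (118 - 10^2)/1 = 18/1 = 18, a_1 = floor((10 + 10)/18) = 1.
  m_2 = 18*1 - 10 = 8, d_2 = (118 - 8^2)/18 = 54/18 = 3, a_2 = floor((10 + 8)/3) = 6.
  m_3 = 3*6 - 8 = 10, d_3 = (118 - 10^2)/3 = 18/3 = 6, a_3 = floor((10 + 10)/6) = 3.
  m_4 = 6*3 - 10 = 8, d_4 = (118 - 8^2)/6 = 54/6 = 9, a_4 = floor((10 + 8)/9) = 2.
  m_5 = 9*2 - 8 = 10, d_5 = (118 - 10^2)/9 = 18/9 = 2, a_5 = floor((10 + 10)/2) = 10.
  m_6 = 2*10 - 10 = 10, d_6 = (118 - 10^2)/2 = 18/2 = 9, a_6 = floor((10 + 10)/9) = 2.
  m_7 = 9*2 - 10 = 8, d_7 = (118 - 8^2)/9 = 54/9 = 6, a_7 = floor((10 + 8)/6) = 3.
  m_8 = 6*3 - 8 = 10, d_8 = (118 - 10^2)/6 = 18/6 = 3, a_8 = floor((10 + 10)/3) = 6.
  m_9 = 3*6 - 10 = 8, d_9 = (118 - 8^2)/3 = 54/3 = 18, a_9 = floor((10 + 8)/18) = 1.
  m_10 = 18*1 - 8 = 10, d_10 = (118 - 10^2)/18 = 18/18 = 1, a_10 = floor((10 + 10)/1) = 20.
  m_11 = 1*20 - 10 = 10, d_11 = (118 - 10^2)/1 = 18/1 = 18: (m_11, d_11) = (m_1, d_1) = (10, 18), so from here the quotients repeat a_1, ..., a_10; the period length is 10.
So sqrt(118) = [10; (1, 6, 3, 2, 10, 2, 3, 6, 1, 20)] with period length k = 10.
k is even, so the fundamental solution of x^2 - 118y^2 = 1 is (p_{k-1}, q_{k-1}) = (p_9, q_9); compute convergents through index 9.
Convergents (p_i = a_i*p_{i-1} + p_{i-2}, q_i = a_i*q_{i-1} + q_{i-2} with p_{-2}=0, p_{-1}=1, q_{-2}=1, q_{-1}=0):
  i=0: a_0=10, p_0 = 10*1 + 0 = 10, q_0 = 10*0 + 1 = 1.
  i=1: a_1=1, p_1 = 1*10 + 1 = 11, q_1 = 1*1 + 0 = 1.
  i=2: a_2=6, p_2 = 6*11 + 10 = 76, q_2 = 6*1 + 1 = 7.
  i=3: a_3=3, p_3 = 3*76 + 11 = 239, q_3 = 3*7 + 1 = 22.
  i=4: a_4=2, p_4 = 2*239 + 76 = 554, q_4 = 2*22 + 7 = 51.
  i=5: a_5=10, p_5 = 10*554 + 239 = 5779, q_5 = 10*51 + 22 = 532.
  i=6: a_6=2, p_6 = 2*5779 + 554 = 12112, q_6 = 2*532 + 51 = 1115.
  i=7: a_7=3, p_7 = 3*12112 + 5779 = 42115, q_7 = 3*1115 + 532 = 3877.
  i=8: a_8=6, p_8 = 6*42115 + 12112 = 264802, q_8 = 6*3877 + 1115 = 24377.
  i=9: a_9=1, p_9 = 1*264802 + 42115 = 306917, q_9 = 1*24377 + 3877 = 28254.
Check: 306917^2 - 118*28254^2 = 94198044889 - 94198044888 = 1, so (x, y) = (306917, 28254) solves the equation, and by the theorem it is the least positive solution.

(x, y) = (306917, 28254)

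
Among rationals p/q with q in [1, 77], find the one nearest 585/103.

301/53

Expand x = 585/103 as a continued fraction with the Euclidean algorithm:
  585 = 5*103 + 70, so a_0 = 5.
  103 = 1*70 + 33, so a_1 = 1.
  70 = 2*33 + 4, so a_2 = 2.
  33 = 8*4 + 1, so a_3 = 8.
  4 = 4*1 + 0, so a_4 = 4.
so x = [5; 1, 2, 8, 4].
Convergents (p_i = a_i*p_{i-1} + p_{i-2}, q_i = a_i*q_{i-1} + q_{i-2} with p_{-2}=0, p_{-1}=1, q_{-2}=1, q_{-1}=0), until the denominator exceeds 77:
  i=0: a_0=5, p_0 = 5*1 + 0 = 5, q_0 = 5*0 + 1 = 1.
  i=1: a_1=1, p_1 = 1*5 + 1 = 6, q_1 = 1*1 + 0 = 1.
  i=2: a_2=2, p_2 = 2*6 + 5 = 17, q_2 = 2*1 + 1 = 3.
  i=3: a_3=8, p_3 = 8*17 + 6 = 142, q_3 = 8*3 + 1 = 25.
  i=4: a_4=4, p_4 = 4*142 + 17 = 585, q_4 = 4*25 + 3 = 103.
q_4 = 103 > 77, so the last convergent with denominator <= 77 is p_3/q_3 = 142/25.
The closest fraction with denominator <= 77 is either p_3/q_3 or the intermediate fraction (k*p_3 + p_2)/(k*q_3 + q_2) with the largest k >= 1 whose denominator stays <= 77; these approach x as k grows, and every other convergent or intermediate fraction in range is farther away.
Largest k: floor((77 - q_2)/q_3) = floor((77 - 3)/25) = 2.
That gives (2*142 + 17)/(2*25 + 3) = 301/53.
Compare the errors: |x - 142/25| = |585*25 - 142*103|/(103*25) = 1/2575, and |x - 301/53| = |585*53 - 301*103|/(103*53) = 2/5459.
Cross-multiplying, 2*2575 = 5150 < 5459 = 1*5459, so 2/5459 is smaller: the intermediate fraction 301/53 is closer to x than 142/25.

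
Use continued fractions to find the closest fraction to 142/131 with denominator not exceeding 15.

13/12

Expand x = 142/131 as a continued fraction with the Euclidean algorithm:
  142 = 1*131 + 11, so a_0 = 1.
  131 = 11*11 + 10, so a_1 = 11.
  11 = 1*10 + 1, so a_2 = 1.
  10 = 10*1 + 0, so a_3 = 10.
so x = [1; 11, 1, 10].
Convergents (p_i = a_i*p_{i-1} + p_{i-2}, q_i = a_i*q_{i-1} + q_{i-2} with p_{-2}=0, p_{-1}=1, q_{-2}=1, q_{-1}=0), until the denominator exceeds 15:
  i=0: a_0=1, p_0 = 1*1 + 0 = 1, q_0 = 1*0 + 1 = 1.
  i=1: a_1=11, p_1 = 11*1 + 1 = 12, q_1 = 11*1 + 0 = 11.
  i=2: a_2=1, p_2 = 1*12 + 1 = 13, q_2 = 1*11 + 1 = 12.
  i=3: a_3=10, p_3 = 10*13 + 12 = 142, q_3 = 10*12 + 11 = 131.
q_3 = 131 > 15, so the last convergent with denominator <= 15 is p_2/q_2 = 13/12.
The closest fraction with denominator <= 15 is either p_2/q_2 or the intermediate fraction (k*p_2 + p_1)/(k*q_2 + q_1) with the largest k >= 1 whose denominator stays <= 15; these approach x as k grows, and every other convergent or intermediate fraction in range is farther away.
Largest k: floor((15 - q_1)/q_2) = floor((15 - 11)/12) = 0.
Since k = 0, no intermediate fraction beyond p_2/q_2 has denominator <= 15, so the convergent 13/12 is the closest (its error is |142*12 - 13*131|/(131*12) = 1/1572).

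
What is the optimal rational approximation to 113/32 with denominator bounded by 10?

Expand x = 113/32 as a continued fraction with the Euclidean algorithm:
  113 = 3*32 + 17, so a_0 = 3.
  32 = 1*17 + 15, so a_1 = 1.
  17 = 1*15 + 2, so a_2 = 1.
  15 = 7*2 + 1, so a_3 = 7.
  2 = 2*1 + 0, so a_4 = 2.
so x = [3; 1, 1, 7, 2].
Convergents (p_i = a_i*p_{i-1} + p_{i-2}, q_i = a_i*q_{i-1} + q_{i-2} with p_{-2}=0, p_{-1}=1, q_{-2}=1, q_{-1}=0), until the denominator exceeds 10:
  i=0: a_0=3, p_0 = 3*1 + 0 = 3, q_0 = 3*0 + 1 = 1.
  i=1: a_1=1, p_1 = 1*3 + 1 = 4, q_1 = 1*1 + 0 = 1.
  i=2: a_2=1, p_2 = 1*4 + 3 = 7, q_2 = 1*1 + 1 = 2.
  i=3: a_3=7, p_3 = 7*7 + 4 = 53, q_3 = 7*2 + 1 = 15.
q_3 = 15 > 10, so the last convergent with denominator <= 10 is p_2/q_2 = 7/2.
The closest fraction with denominator <= 10 is either p_2/q_2 or the intermediate fraction (k*p_2 + p_1)/(k*q_2 + q_1) with the largest k >= 1 whose denominator stays <= 10; these approach x as k grows, and every other convergent or intermediate fraction in range is farther away.
Largest k: floor((10 - q_1)/q_2) = floor((10 - 1)/2) = 4.
That gives (4*7 + 4)/(4*2 + 1) = 32/9.
Compare the errors: |x - 7/2| = |113*2 - 7*32|/(32*2) = 2/64, and |x - 32/9| = |113*9 - 32*32|/(32*9) = 7/288.
Cross-multiplying, 7*64 = 448 < 576 = 2*288, so 7/288 is smaller: the intermediate fraction 32/9 is closer to x than 7/2.

32/9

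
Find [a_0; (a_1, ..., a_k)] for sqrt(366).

Write x_i = (sqrt(366) + m_i)/d_i with (m_0, d_0) = (0, 1). a_0 = floor(sqrt(366)) = 19, since 19^2 = 361 <= 366 < 400 = 20^2.
Iterate m_{i+1} = d_i*a_i - m_i, d_{i+1} = (366 - m_{i+1}^2)/d_i, a_{i+1} = floor((a_0 + m_{i+1})/d_{i+1}):
  m_1 = 1*19 - 0 = 19, d_1 = (366 - 19^2)/1 = 5/1 = 5, a_1 = floor((19 + 19)/5) = 7.
  m_2 = 5*7 - 19 = 16, d_2 = (366 - 16^2)/5 = 110/5 = 22, a_2 = floor((19 + 16)/22) = 1.
  m_3 = 22*1 - 16 = 6, d_3 = (366 - 6^2)/22 = 330/22 = 15, a_3 = floor((19 + 6)/15) = 1.
  m_4 = 15*1 - 6 = 9, d_4 = (366 - 9^2)/15 = 285/15 = 19, a_4 = floor((19 + 9)/19) = 1.
  m_5 = 19*1 - 9 = 10, d_5 = (366 - 10^2)/19 = 266/19 = 14, a_5 = floor((19 + 10)/14) = 2.
  m_6 = 14*2 - 10 = 18, d_6 = (366 - 18^2)/14 = 42/14 = 3, a_6 = floor((19 + 18)/3) = 12.
  m_7 = 3*12 - 18 = 18, d_7 = (366 - 18^2)/3 = 42/3 = 14, a_7 = floor((19 + 18)/14) = 2.
  m_8 = 14*2 - 18 = 10, d_8 = (366 - 10^2)/14 = 266/14 = 19, a_8 = floor((19 + 10)/19) = 1.
  m_9 = 19*1 - 10 = 9, d_9 = (366 - 9^2)/19 = 285/19 = 15, a_9 = floor((19 + 9)/15) = 1.
  m_10 = 15*1 - 9 = 6, d_10 = (366 - 6^2)/15 = 330/15 = 22, a_10 = floor((19 + 6)/22) = 1.
  m_11 = 22*1 - 6 = 16, d_11 = (366 - 16^2)/22 = 110/22 = 5, a_11 = floor((19 + 16)/5) = 7.
  m_12 = 5*7 - 16 = 19, d_12 = (366 - 19^2)/5 = 5/5 = 1, a_12 = floor((19 + 19)/1) = 38.
  m_13 = 1*38 - 19 = 19, d_13 = (366 - 19^2)/1 = 5/1 = 5: (m_13, d_13) = (m_1, d_1) = (19, 5), so from here the quotients repeat a_1, ..., a_12; the period length is 12.
Hence the expansion of sqrt(366) is a_0 = 19 followed by the repeating block 7, 1, 1, 1, 2, 12, 2, 1, 1, 1, 7, 38 (period 12).

[19; (7, 1, 1, 1, 2, 12, 2, 1, 1, 1, 7, 38)]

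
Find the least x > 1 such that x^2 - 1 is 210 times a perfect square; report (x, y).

(x, y) = (29, 2)

First expand sqrt(210) as a continued fraction. With x_i = (sqrt(210) + m_i)/d_i and (m_0, d_0) = (0, 1): a_0 = floor(sqrt(210)) = 14, since 14^2 = 196 <= 210 < 225 = 15^2.
Iterate m_{i+1} = d_i*a_i - m_i, d_{i+1} = (210 - m_{i+1}^2)/d_i, a_{i+1} = floor((a_0 + m_{i+1})/d_{i+1}):
  m_1 = 1*14 - 0 = 14, d_1 = (210 - 14^2)/1 = 14/1 = 14, a_1 = floor((14 + 14)/14) = 2.
  m_2 = 14*2 - 14 = 14, d_2 = (210 - 14^2)/14 = 14/14 = 1, a_2 = floor((14 + 14)/1) = 28.
  m_3 = 1*28 - 14 = 14, d_3 = (210 - 14^2)/1 = 14/1 = 14: (m_3, d_3) = (m_1, d_1) = (14, 14), so from here the quotients repeat a_1, a_2; the period length is 2.
So sqrt(210) = [14; (2, 28)] with period length k = 2.
k is even, so the fundamental solution of x^2 - 210y^2 = 1 is (p_{k-1}, q_{k-1}) = (p_1, q_1); compute convergents through index 1.
Convergents (p_i = a_i*p_{i-1} + p_{i-2}, q_i = a_i*q_{i-1} + q_{i-2} with p_{-2}=0, p_{-1}=1, q_{-2}=1, q_{-1}=0):
  i=0: a_0=14, p_0 = 14*1 + 0 = 14, q_0 = 14*0 + 1 = 1.
  i=1: a_1=2, p_1 = 2*14 + 1 = 29, q_1 = 2*1 + 0 = 2.
Check: 29^2 - 210*2^2 = 841 - 840 = 1, so (x, y) = (29, 2) solves the equation, and by the theorem it is the least positive solution.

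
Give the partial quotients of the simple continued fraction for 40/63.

[0; 1, 1, 1, 2, 1, 5]

Run the Euclidean algorithm on 40 and 63; the successive quotients are the partial quotients a_0, a_1, ... (each step inverts the fractional part left over by the previous one):
  40 = 0*63 + 40, so a_0 = 0.
  63 = 1*40 + 23, so a_1 = 1.
  40 = 1*23 + 17, so a_2 = 1.
  23 = 1*17 + 6, so a_3 = 1.
  17 = 2*6 + 5, so a_4 = 2.
  6 = 1*5 + 1, so a_5 = 1.
  5 = 5*1 + 0, so a_6 = 5.
The remainder reaches 0 after 7 divisions, so the expansion has 7 partial quotients, read off in order.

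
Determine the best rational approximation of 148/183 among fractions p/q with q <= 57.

Expand x = 148/183 as a continued fraction with the Euclidean algorithm:
  148 = 0*183 + 148, so a_0 = 0.
  183 = 1*148 + 35, so a_1 = 1.
  148 = 4*35 + 8, so a_2 = 4.
  35 = 4*8 + 3, so a_3 = 4.
  8 = 2*3 + 2, so a_4 = 2.
  3 = 1*2 + 1, so a_5 = 1.
  2 = 2*1 + 0, so a_6 = 2.
so x = [0; 1, 4, 4, 2, 1, 2].
Convergents (p_i = a_i*p_{i-1} + p_{i-2}, q_i = a_i*q_{i-1} + q_{i-2} with p_{-2}=0, p_{-1}=1, q_{-2}=1, q_{-1}=0), until the denominator exceeds 57:
  i=0: a_0=0, p_0 = 0*1 + 0 = 0, q_0 = 0*0 + 1 = 1.
  i=1: a_1=1, p_1 = 1*0 + 1 = 1, q_1 = 1*1 + 0 = 1.
  i=2: a_2=4, p_2 = 4*1 + 0 = 4, q_2 = 4*1 + 1 = 5.
  i=3: a_3=4, p_3 = 4*4 + 1 = 17, q_3 = 4*5 + 1 = 21.
  i=4: a_4=2, p_4 = 2*17 + 4 = 38, q_4 = 2*21 + 5 = 47.
  i=5: a_5=1, p_5 = 1*38 + 17 = 55, q_5 = 1*47 + 21 = 68.
q_5 = 68 > 57, so the last convergent with denominator <= 57 is p_4/q_4 = 38/47.
The closest fraction with denominator <= 57 is either p_4/q_4 or the intermediate fraction (k*p_4 + p_3)/(k*q_4 + q_3) with the largest k >= 1 whose denominator stays <= 57; these approach x as k grows, and every other convergent or intermediate fraction in range is farther away.
Largest k: floor((57 - q_3)/q_4) = floor((57 - 21)/47) = 0.
Since k = 0, no intermediate fraction beyond p_4/q_4 has denominator <= 57, so the convergent 38/47 is the closest (its error is |148*47 - 38*183|/(183*47) = 2/8601).

38/47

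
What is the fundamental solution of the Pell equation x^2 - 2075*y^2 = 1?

(x, y) = (2205226, 48411)

First expand sqrt(2075) as a continued fraction. With x_i = (sqrt(2075) + m_i)/d_i and (m_0, d_0) = (0, 1): a_0 = floor(sqrt(2075)) = 45, since 45^2 = 2025 <= 2075 < 2116 = 46^2.
Iterate m_{i+1} = d_i*a_i - m_i, d_{i+1} = (2075 - m_{i+1}^2)/d_i, a_{i+1} = floor((a_0 + m_{i+1})/d_{i+1}):
  m_1 = 1*45 - 0 = 45, d_1 = (2075 - 45^2)/1 = 50/1 = 50, a_1 = floor((45 + 45)/50) = 1.
  m_2 = 50*1 - 45 = 5, d_2 = (2075 - 5^2)/50 = 2050/50 = 41, a_2 = floor((45 + 5)/41) = 1.
  m_3 = 41*1 - 5 = 36, d_3 = (2075 - 36^2)/41 = 779/41 = 19, a_3 = floor((45 + 36)/19) = 4.
  m_4 = 19*4 - 36 = 40, d_4 = (2075 - 40^2)/19 = 475/19 = 25, a_4 = floor((45 + 40)/25) = 3.
  m_5 = 25*3 - 40 = 35, d_5 = (2075 - 35^2)/25 = 850/25 = 34, a_5 = floor((45 + 35)/34) = 2.
  m_6 = 34*2 - 35 = 33, d_6 = (2075 - 33^2)/34 = 986/34 = 29, a_6 = floor((45 + 33)/29) = 2.
  m_7 = 29*2 - 33 = 25, d_7 = (2075 - 25^2)/29 = 1450/29 = 50, a_7 = floor((45 + 25)/50) = 1.
  m_8 = 50*1 - 25 = 25, d_8 = (2075 - 25^2)/50 = 1450/50 = 29, a_8 = floor((45 + 25)/29) = 2.
  m_9 = 29*2 - 25 = 33, d_9 = (2075 - 33^2)/29 = 986/29 = 34, a_9 = floor((45 + 33)/34) = 2.
  m_10 = 34*2 - 33 = 35, d_10 = (2075 - 35^2)/34 = 850/34 = 25, a_10 = floor((45 + 35)/25) = 3.
  m_11 = 25*3 - 35 = 40, d_11 = (2075 - 40^2)/25 = 475/25 = 19, a_11 = floor((45 + 40)/19) = 4.
  m_12 = 19*4 - 40 = 36, d_12 = (2075 - 36^2)/19 = 779/19 = 41, a_12 = floor((45 + 36)/41) = 1.
  m_13 = 41*1 - 36 = 5, d_13 = (2075 - 5^2)/41 = 2050/41 = 50, a_13 = floor((45 + 5)/50) = 1.
  m_14 = 50*1 - 5 = 45, d_14 = (2075 - 45^2)/50 = 50/50 = 1, a_14 = floor((45 + 45)/1) = 90.
  m_15 = 1*90 - 45 = 45, d_15 = (2075 - 45^2)/1 = 50/1 = 50: (m_15, d_15) = (m_1, d_1) = (45, 50), so from here the quotients repeat a_1, ..., a_14; the period length is 14.
So sqrt(2075) = [45; (1, 1, 4, 3, 2, 2, 1, 2, 2, 3, 4, 1, 1, 90)] with period length k = 14.
k is even, so the fundamental solution of x^2 - 2075y^2 = 1 is (p_{k-1}, q_{k-1}) = (p_13, q_13); compute convergents through index 13.
Convergents (p_i = a_i*p_{i-1} + p_{i-2}, q_i = a_i*q_{i-1} + q_{i-2} with p_{-2}=0, p_{-1}=1, q_{-2}=1, q_{-1}=0):
  i=0: a_0=45, p_0 = 45*1 + 0 = 45, q_0 = 45*0 + 1 = 1.
  i=1: a_1=1, p_1 = 1*45 + 1 = 46, q_1 = 1*1 + 0 = 1.
  i=2: a_2=1, p_2 = 1*46 + 45 = 91, q_2 = 1*1 + 1 = 2.
  i=3: a_3=4, p_3 = 4*91 + 46 = 410, q_3 = 4*2 + 1 = 9.
  i=4: a_4=3, p_4 = 3*410 + 91 = 1321, q_4 = 3*9 + 2 = 29.
  i=5: a_5=2, p_5 = 2*1321 + 410 = 3052, q_5 = 2*29 + 9 = 67.
  i=6: a_6=2, p_6 = 2*3052 + 1321 = 7425, q_6 = 2*67 + 29 = 163.
  i=7: a_7=1, p_7 = 1*7425 + 3052 = 10477, q_7 = 1*163 + 67 = 230.
  i=8: a_8=2, p_8 = 2*10477 + 7425 = 28379, q_8 = 2*230 + 163 = 623.
  i=9: a_9=2, p_9 = 2*28379 + 10477 = 67235, q_9 = 2*623 + 230 = 1476.
  i=10: a_10=3, p_10 = 3*67235 + 28379 = 230084, q_10 = 3*1476 + 623 = 5051.
  i=11: a_11=4, p_11 = 4*230084 + 67235 = 987571, q_11 = 4*5051 + 1476 = 21680.
  i=12: a_12=1, p_12 = 1*987571 + 230084 = 1217655, q_12 = 1*21680 + 5051 = 26731.
  i=13: a_13=1, p_13 = 1*1217655 + 987571 = 2205226, q_13 = 1*26731 + 21680 = 48411.
Check: 2205226^2 - 2075*48411^2 = 4863021711076 - 4863021711075 = 1, so (x, y) = (2205226, 48411) solves the equation, and by the theorem it is the least positive solution.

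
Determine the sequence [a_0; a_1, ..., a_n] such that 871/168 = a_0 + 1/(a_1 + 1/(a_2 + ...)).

Run the Euclidean algorithm on 871 and 168; the successive quotients are the partial quotients a_0, a_1, ... (each step inverts the fractional part left over by the previous one):
  871 = 5*168 + 31, so a_0 = 5.
  168 = 5*31 + 13, so a_1 = 5.
  31 = 2*13 + 5, so a_2 = 2.
  13 = 2*5 + 3, so a_3 = 2.
  5 = 1*3 + 2, so a_4 = 1.
  3 = 1*2 + 1, so a_5 = 1.
  2 = 2*1 + 0, so a_6 = 2.
The remainder reaches 0 after 7 divisions, so the expansion has 7 partial quotients, read off in order.

[5; 5, 2, 2, 1, 1, 2]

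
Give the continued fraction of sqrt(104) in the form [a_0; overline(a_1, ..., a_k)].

Write x_i = (sqrt(104) + m_i)/d_i with (m_0, d_0) = (0, 1). a_0 = floor(sqrt(104)) = 10, since 10^2 = 100 <= 104 < 121 = 11^2.
Iterate m_{i+1} = d_i*a_i - m_i, d_{i+1} = (104 - m_{i+1}^2)/d_i, a_{i+1} = floor((a_0 + m_{i+1})/d_{i+1}):
  m_1 = 1*10 - 0 = 10, d_1 = (104 - 10^2)/1 = 4/1 = 4, a_1 = floor((10 + 10)/4) = 5.
  m_2 = 4*5 - 10 = 10, d_2 = (104 - 10^2)/4 = 4/4 = 1, a_2 = floor((10 + 10)/1) = 20.
  m_3 = 1*20 - 10 = 10, d_3 = (104 - 10^2)/1 = 4/1 = 4: (m_3, d_3) = (m_1, d_1) = (10, 4), so from here the quotients repeat a_1, a_2; the period length is 2.
Hence the expansion of sqrt(104) is a_0 = 10 followed by the repeating block 5, 20 (period 2).

[10; overline(5, 20)]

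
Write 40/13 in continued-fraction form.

Run the Euclidean algorithm on 40 and 13; the successive quotients are the partial quotients a_0, a_1, ... (each step inverts the fractional part left over by the previous one):
  40 = 3*13 + 1, so a_0 = 3.
  13 = 13*1 + 0, so a_1 = 13.
The remainder reaches 0 after 2 divisions, so the expansion has 2 partial quotients, read off in order.

[3; 13]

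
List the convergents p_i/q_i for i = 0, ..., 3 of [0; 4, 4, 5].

0/1, 1/4, 4/17, 21/89

Using the convergent recurrence p_i = a_i*p_{i-1} + p_{i-2}, q_i = a_i*q_{i-1} + q_{i-2} with p_{-2}=0, p_{-1}=1, q_{-2}=1, q_{-1}=0:
  i=0: a_0=0, p_0 = 0*1 + 0 = 0, q_0 = 0*0 + 1 = 1.
  i=1: a_1=4, p_1 = 4*0 + 1 = 1, q_1 = 4*1 + 0 = 4.
  i=2: a_2=4, p_2 = 4*1 + 0 = 4, q_2 = 4*4 + 1 = 17.
  i=3: a_3=5, p_3 = 5*4 + 1 = 21, q_3 = 5*17 + 4 = 89.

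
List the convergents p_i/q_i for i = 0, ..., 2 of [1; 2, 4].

1/1, 3/2, 13/9

Using the convergent recurrence p_i = a_i*p_{i-1} + p_{i-2}, q_i = a_i*q_{i-1} + q_{i-2} with p_{-2}=0, p_{-1}=1, q_{-2}=1, q_{-1}=0:
  i=0: a_0=1, p_0 = 1*1 + 0 = 1, q_0 = 1*0 + 1 = 1.
  i=1: a_1=2, p_1 = 2*1 + 1 = 3, q_1 = 2*1 + 0 = 2.
  i=2: a_2=4, p_2 = 4*3 + 1 = 13, q_2 = 4*2 + 1 = 9.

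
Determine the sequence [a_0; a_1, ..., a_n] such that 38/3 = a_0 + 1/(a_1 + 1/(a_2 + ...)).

Run the Euclidean algorithm on 38 and 3; the successive quotients are the partial quotients a_0, a_1, ... (each step inverts the fractional part left over by the previous one):
  38 = 12*3 + 2, so a_0 = 12.
  3 = 1*2 + 1, so a_1 = 1.
  2 = 2*1 + 0, so a_2 = 2.
The remainder reaches 0 after 3 divisions, so the expansion has 3 partial quotients, read off in order.

[12; 1, 2]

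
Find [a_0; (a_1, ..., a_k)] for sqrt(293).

[17; (8, 1, 1, 8, 34)]

Write x_i = (sqrt(293) + m_i)/d_i with (m_0, d_0) = (0, 1). a_0 = floor(sqrt(293)) = 17, since 17^2 = 289 <= 293 < 324 = 18^2.
Iterate m_{i+1} = d_i*a_i - m_i, d_{i+1} = (293 - m_{i+1}^2)/d_i, a_{i+1} = floor((a_0 + m_{i+1})/d_{i+1}):
  m_1 = 1*17 - 0 = 17, d_1 = (293 - 17^2)/1 = 4/1 = 4, a_1 = floor((17 + 17)/4) = 8.
  m_2 = 4*8 - 17 = 15, d_2 = (293 - 15^2)/4 = 68/4 = 17, a_2 = floor((17 + 15)/17) = 1.
  m_3 = 17*1 - 15 = 2, d_3 = (293 - 2^2)/17 = 289/17 = 17, a_3 = floor((17 + 2)/17) = 1.
  m_4 = 17*1 - 2 = 15, d_4 = (293 - 15^2)/17 = 68/17 = 4, a_4 = floor((17 + 15)/4) = 8.
  m_5 = 4*8 - 15 = 17, d_5 = (293 - 17^2)/4 = 4/4 = 1, a_5 = floor((17 + 17)/1) = 34.
  m_6 = 1*34 - 17 = 17, d_6 = (293 - 17^2)/1 = 4/1 = 4: (m_6, d_6) = (m_1, d_1) = (17, 4), so from here the quotients repeat a_1, ..., a_5; the period length is 5.
Hence the expansion of sqrt(293) is a_0 = 17 followed by the repeating block 8, 1, 1, 8, 34 (period 5).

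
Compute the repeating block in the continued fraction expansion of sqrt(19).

[4; (2, 1, 3, 1, 2, 8)]

Write x_i = (sqrt(19) + m_i)/d_i with (m_0, d_0) = (0, 1). a_0 = floor(sqrt(19)) = 4, since 4^2 = 16 <= 19 < 25 = 5^2.
Iterate m_{i+1} = d_i*a_i - m_i, d_{i+1} = (19 - m_{i+1}^2)/d_i, a_{i+1} = floor((a_0 + m_{i+1})/d_{i+1}):
  m_1 = 1*4 - 0 = 4, d_1 = (19 - 4^2)/1 = 3/1 = 3, a_1 = floor((4 + 4)/3) = 2.
  m_2 = 3*2 - 4 = 2, d_2 = (19 - 2^2)/3 = 15/3 = 5, a_2 = floor((4 + 2)/5) = 1.
  m_3 = 5*1 - 2 = 3, d_3 = (19 - 3^2)/5 = 10/5 = 2, a_3 = floor((4 + 3)/2) = 3.
  m_4 = 2*3 - 3 = 3, d_4 = (19 - 3^2)/2 = 10/2 = 5, a_4 = floor((4 + 3)/5) = 1.
  m_5 = 5*1 - 3 = 2, d_5 = (19 - 2^2)/5 = 15/5 = 3, a_5 = floor((4 + 2)/3) = 2.
  m_6 = 3*2 - 2 = 4, d_6 = (19 - 4^2)/3 = 3/3 = 1, a_6 = floor((4 + 4)/1) = 8.
  m_7 = 1*8 - 4 = 4, d_7 = (19 - 4^2)/1 = 3/1 = 3: (m_7, d_7) = (m_1, d_1) = (4, 3), so from here the quotients repeat a_1, ..., a_6; the period length is 6.
Hence the expansion of sqrt(19) is a_0 = 4 followed by the repeating block 2, 1, 3, 1, 2, 8 (period 6).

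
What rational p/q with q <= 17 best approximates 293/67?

35/8

Expand x = 293/67 as a continued fraction with the Euclidean algorithm:
  293 = 4*67 + 25, so a_0 = 4.
  67 = 2*25 + 17, so a_1 = 2.
  25 = 1*17 + 8, so a_2 = 1.
  17 = 2*8 + 1, so a_3 = 2.
  8 = 8*1 + 0, so a_4 = 8.
so x = [4; 2, 1, 2, 8].
Convergents (p_i = a_i*p_{i-1} + p_{i-2}, q_i = a_i*q_{i-1} + q_{i-2} with p_{-2}=0, p_{-1}=1, q_{-2}=1, q_{-1}=0), until the denominator exceeds 17:
  i=0: a_0=4, p_0 = 4*1 + 0 = 4, q_0 = 4*0 + 1 = 1.
  i=1: a_1=2, p_1 = 2*4 + 1 = 9, q_1 = 2*1 + 0 = 2.
  i=2: a_2=1, p_2 = 1*9 + 4 = 13, q_2 = 1*2 + 1 = 3.
  i=3: a_3=2, p_3 = 2*13 + 9 = 35, q_3 = 2*3 + 2 = 8.
  i=4: a_4=8, p_4 = 8*35 + 13 = 293, q_4 = 8*8 + 3 = 67.
q_4 = 67 > 17, so the last convergent with denominator <= 17 is p_3/q_3 = 35/8.
The closest fraction with denominator <= 17 is either p_3/q_3 or the intermediate fraction (k*p_3 + p_2)/(k*q_3 + q_2) with the largest k >= 1 whose denominator stays <= 17; these approach x as k grows, and every other convergent or intermediate fraction in range is farther away.
Largest k: floor((17 - q_2)/q_3) = floor((17 - 3)/8) = 1.
That gives (1*35 + 13)/(1*8 + 3) = 48/11.
Compare the errors: |x - 35/8| = |293*8 - 35*67|/(67*8) = 1/536, and |x - 48/11| = |293*11 - 48*67|/(67*11) = 7/737.
Cross-multiplying, 1*737 = 737 < 3752 = 7*536, so 1/536 is smaller: the convergent 35/8 is closer to x than 48/11.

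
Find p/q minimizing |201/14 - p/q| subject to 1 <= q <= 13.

Expand x = 201/14 as a continued fraction with the Euclidean algorithm:
  201 = 14*14 + 5, so a_0 = 14.
  14 = 2*5 + 4, so a_1 = 2.
  5 = 1*4 + 1, so a_2 = 1.
  4 = 4*1 + 0, so a_3 = 4.
so x = [14; 2, 1, 4].
Convergents (p_i = a_i*p_{i-1} + p_{i-2}, q_i = a_i*q_{i-1} + q_{i-2} with p_{-2}=0, p_{-1}=1, q_{-2}=1, q_{-1}=0), until the denominator exceeds 13:
  i=0: a_0=14, p_0 = 14*1 + 0 = 14, q_0 = 14*0 + 1 = 1.
  i=1: a_1=2, p_1 = 2*14 + 1 = 29, q_1 = 2*1 + 0 = 2.
  i=2: a_2=1, p_2 = 1*29 + 14 = 43, q_2 = 1*2 + 1 = 3.
  i=3: a_3=4, p_3 = 4*43 + 29 = 201, q_3 = 4*3 + 2 = 14.
q_3 = 14 > 13, so the last convergent with denominator <= 13 is p_2/q_2 = 43/3.
The closest fraction with denominator <= 13 is either p_2/q_2 or the intermediate fraction (k*p_2 + p_1)/(k*q_2 + q_1) with the largest k >= 1 whose denominator stays <= 13; these approach x as k grows, and every other convergent or intermediate fraction in range is farther away.
Largest k: floor((13 - q_1)/q_2) = floor((13 - 2)/3) = 3.
That gives (3*43 + 29)/(3*3 + 2) = 158/11.
Compare the errors: |x - 43/3| = |201*3 - 43*14|/(14*3) = 1/42, and |x - 158/11| = |201*11 - 158*14|/(14*11) = 1/154.
Cross-multiplying, 1*42 = 42 < 154 = 1*154, so 1/154 is smaller: the intermediate fraction 158/11 is closer to x than 43/3.

158/11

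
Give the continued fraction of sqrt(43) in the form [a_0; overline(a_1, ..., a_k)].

Write x_i = (sqrt(43) + m_i)/d_i with (m_0, d_0) = (0, 1). a_0 = floor(sqrt(43)) = 6, since 6^2 = 36 <= 43 < 49 = 7^2.
Iterate m_{i+1} = d_i*a_i - m_i, d_{i+1} = (43 - m_{i+1}^2)/d_i, a_{i+1} = floor((a_0 + m_{i+1})/d_{i+1}):
  m_1 = 1*6 - 0 = 6, d_1 = (43 - 6^2)/1 = 7/1 = 7, a_1 = floor((6 + 6)/7) = 1.
  m_2 = 7*1 - 6 = 1, d_2 = (43 - 1^2)/7 = 42/7 = 6, a_2 = floor((6 + 1)/6) = 1.
  m_3 = 6*1 - 1 = 5, d_3 = (43 - 5^2)/6 = 18/6 = 3, a_3 = floor((6 + 5)/3) = 3.
  m_4 = 3*3 - 5 = 4, d_4 = (43 - 4^2)/3 = 27/3 = 9, a_4 = floor((6 + 4)/9) = 1.
  m_5 = 9*1 - 4 = 5, d_5 = (43 - 5^2)/9 = 18/9 = 2, a_5 = floor((6 + 5)/2) = 5.
  m_6 = 2*5 - 5 = 5, d_6 = (43 - 5^2)/2 = 18/2 = 9, a_6 = floor((6 + 5)/9) = 1.
  m_7 = 9*1 - 5 = 4, d_7 = (43 - 4^2)/9 = 27/9 = 3, a_7 = floor((6 + 4)/3) = 3.
  m_8 = 3*3 - 4 = 5, d_8 = (43 - 5^2)/3 = 18/3 = 6, a_8 = floor((6 + 5)/6) = 1.
  m_9 = 6*1 - 5 = 1, d_9 = (43 - 1^2)/6 = 42/6 = 7, a_9 = floor((6 + 1)/7) = 1.
  m_10 = 7*1 - 1 = 6, d_10 = (43 - 6^2)/7 = 7/7 = 1, a_10 = floor((6 + 6)/1) = 12.
  m_11 = 1*12 - 6 = 6, d_11 = (43 - 6^2)/1 = 7/1 = 7: (m_11, d_11) = (m_1, d_1) = (6, 7), so from here the quotients repeat a_1, ..., a_10; the period length is 10.
Hence the expansion of sqrt(43) is a_0 = 6 followed by the repeating block 1, 1, 3, 1, 5, 1, 3, 1, 1, 12 (period 10).

[6; overline(1, 1, 3, 1, 5, 1, 3, 1, 1, 12)]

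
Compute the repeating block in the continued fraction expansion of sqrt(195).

Write x_i = (sqrt(195) + m_i)/d_i with (m_0, d_0) = (0, 1). a_0 = floor(sqrt(195)) = 13, since 13^2 = 169 <= 195 < 196 = 14^2.
Iterate m_{i+1} = d_i*a_i - m_i, d_{i+1} = (195 - m_{i+1}^2)/d_i, a_{i+1} = floor((a_0 + m_{i+1})/d_{i+1}):
  m_1 = 1*13 - 0 = 13, d_1 = (195 - 13^2)/1 = 26/1 = 26, a_1 = floor((13 + 13)/26) = 1.
  m_2 = 26*1 - 13 = 13, d_2 = (195 - 13^2)/26 = 26/26 = 1, a_2 = floor((13 + 13)/1) = 26.
  m_3 = 1*26 - 13 = 13, d_3 = (195 - 13^2)/1 = 26/1 = 26: (m_3, d_3) = (m_1, d_1) = (13, 26), so from here the quotients repeat a_1, a_2; the period length is 2.
Hence the expansion of sqrt(195) is a_0 = 13 followed by the repeating block 1, 26 (period 2).

[13; (1, 26)]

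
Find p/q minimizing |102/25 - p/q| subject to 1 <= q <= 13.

53/13

Expand x = 102/25 as a continued fraction with the Euclidean algorithm:
  102 = 4*25 + 2, so a_0 = 4.
  25 = 12*2 + 1, so a_1 = 12.
  2 = 2*1 + 0, so a_2 = 2.
so x = [4; 12, 2].
Convergents (p_i = a_i*p_{i-1} + p_{i-2}, q_i = a_i*q_{i-1} + q_{i-2} with p_{-2}=0, p_{-1}=1, q_{-2}=1, q_{-1}=0), until the denominator exceeds 13:
  i=0: a_0=4, p_0 = 4*1 + 0 = 4, q_0 = 4*0 + 1 = 1.
  i=1: a_1=12, p_1 = 12*4 + 1 = 49, q_1 = 12*1 + 0 = 12.
  i=2: a_2=2, p_2 = 2*49 + 4 = 102, q_2 = 2*12 + 1 = 25.
q_2 = 25 > 13, so the last convergent with denominator <= 13 is p_1/q_1 = 49/12.
The closest fraction with denominator <= 13 is either p_1/q_1 or the intermediate fraction (k*p_1 + p_0)/(k*q_1 + q_0) with the largest k >= 1 whose denominator stays <= 13; these approach x as k grows, and every other convergent or intermediate fraction in range is farther away.
Largest k: floor((13 - q_0)/q_1) = floor((13 - 1)/12) = 1.
That gives (1*49 + 4)/(1*12 + 1) = 53/13.
Compare the errors: |x - 49/12| = |102*12 - 49*25|/(25*12) = 1/300, and |x - 53/13| = |102*13 - 53*25|/(25*13) = 1/325.
Cross-multiplying, 1*300 = 300 < 325 = 1*325, so 1/325 is smaller: the intermediate fraction 53/13 is closer to x than 49/12.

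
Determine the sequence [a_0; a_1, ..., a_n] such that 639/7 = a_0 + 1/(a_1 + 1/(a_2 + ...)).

Run the Euclidean algorithm on 639 and 7; the successive quotients are the partial quotients a_0, a_1, ... (each step inverts the fractional part left over by the previous one):
  639 = 91*7 + 2, so a_0 = 91.
  7 = 3*2 + 1, so a_1 = 3.
  2 = 2*1 + 0, so a_2 = 2.
The remainder reaches 0 after 3 divisions, so the expansion has 3 partial quotients, read off in order.

[91; 3, 2]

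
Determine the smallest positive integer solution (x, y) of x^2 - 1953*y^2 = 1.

(x, y) = (3844063, 86984)

First expand sqrt(1953) as a continued fraction. With x_i = (sqrt(1953) + m_i)/d_i and (m_0, d_0) = (0, 1): a_0 = floor(sqrt(1953)) = 44, since 44^2 = 1936 <= 1953 < 2025 = 45^2.
Iterate m_{i+1} = d_i*a_i - m_i, d_{i+1} = (1953 - m_{i+1}^2)/d_i, a_{i+1} = floor((a_0 + m_{i+1})/d_{i+1}):
  m_1 = 1*44 - 0 = 44, d_1 = (1953 - 44^2)/1 = 17/1 = 17, a_1 = floor((44 + 44)/17) = 5.
  m_2 = 17*5 - 44 = 41, d_2 = (1953 - 41^2)/17 = 272/17 = 16, a_2 = floor((44 + 41)/16) = 5.
  m_3 = 16*5 - 41 = 39, d_3 = (1953 - 39^2)/16 = 432/16 = 27, a_3 = floor((44 + 39)/27) = 3.
  m_4 = 27*3 - 39 = 42, d_4 = (1953 - 42^2)/27 = 189/27 = 7, a_4 = floor((44 + 42)/7) = 12.
  m_5 = 7*12 - 42 = 42, d_5 = (1953 - 42^2)/7 = 189/7 = 27, a_5 = floor((44 + 42)/27) = 3.
  m_6 = 27*3 - 42 = 39, d_6 = (1953 - 39^2)/27 = 432/27 = 16, a_6 = floor((44 + 39)/16) = 5.
  m_7 = 16*5 - 39 = 41, d_7 = (1953 - 41^2)/16 = 272/16 = 17, a_7 = floor((44 + 41)/17) = 5.
  m_8 = 17*5 - 41 = 44, d_8 = (1953 - 44^2)/17 = 17/17 = 1, a_8 = floor((44 + 44)/1) = 88.
  m_9 = 1*88 - 44 = 44, d_9 = (1953 - 44^2)/1 = 17/1 = 17: (m_9, d_9) = (m_1, d_1) = (44, 17), so from here the quotients repeat a_1, ..., a_8; the period length is 8.
So sqrt(1953) = [44; (5, 5, 3, 12, 3, 5, 5, 88)] with period length k = 8.
k is even, so the fundamental solution of x^2 - 1953y^2 = 1 is (p_{k-1}, q_{k-1}) = (p_7, q_7); compute convergents through index 7.
Convergents (p_i = a_i*p_{i-1} + p_{i-2}, q_i = a_i*q_{i-1} + q_{i-2} with p_{-2}=0, p_{-1}=1, q_{-2}=1, q_{-1}=0):
  i=0: a_0=44, p_0 = 44*1 + 0 = 44, q_0 = 44*0 + 1 = 1.
  i=1: a_1=5, p_1 = 5*44 + 1 = 221, q_1 = 5*1 + 0 = 5.
  i=2: a_2=5, p_2 = 5*221 + 44 = 1149, q_2 = 5*5 + 1 = 26.
  i=3: a_3=3, p_3 = 3*1149 + 221 = 3668, q_3 = 3*26 + 5 = 83.
  i=4: a_4=12, p_4 = 12*3668 + 1149 = 45165, q_4 = 12*83 + 26 = 1022.
  i=5: a_5=3, p_5 = 3*45165 + 3668 = 139163, q_5 = 3*1022 + 83 = 3149.
  i=6: a_6=5, p_6 = 5*139163 + 45165 = 740980, q_6 = 5*3149 + 1022 = 16767.
  i=7: a_7=5, p_7 = 5*740980 + 139163 = 3844063, q_7 = 5*16767 + 3149 = 86984.
Check: 3844063^2 - 1953*86984^2 = 14776820347969 - 14776820347968 = 1, so (x, y) = (3844063, 86984) solves the equation, and by the theorem it is the least positive solution.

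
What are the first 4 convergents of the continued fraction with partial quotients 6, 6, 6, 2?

Using the convergent recurrence p_i = a_i*p_{i-1} + p_{i-2}, q_i = a_i*q_{i-1} + q_{i-2} with p_{-2}=0, p_{-1}=1, q_{-2}=1, q_{-1}=0:
  i=0: a_0=6, p_0 = 6*1 + 0 = 6, q_0 = 6*0 + 1 = 1.
  i=1: a_1=6, p_1 = 6*6 + 1 = 37, q_1 = 6*1 + 0 = 6.
  i=2: a_2=6, p_2 = 6*37 + 6 = 228, q_2 = 6*6 + 1 = 37.
  i=3: a_3=2, p_3 = 2*228 + 37 = 493, q_3 = 2*37 + 6 = 80.

6/1, 37/6, 228/37, 493/80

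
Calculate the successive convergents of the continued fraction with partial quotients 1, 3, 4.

Using the convergent recurrence p_i = a_i*p_{i-1} + p_{i-2}, q_i = a_i*q_{i-1} + q_{i-2} with p_{-2}=0, p_{-1}=1, q_{-2}=1, q_{-1}=0:
  i=0: a_0=1, p_0 = 1*1 + 0 = 1, q_0 = 1*0 + 1 = 1.
  i=1: a_1=3, p_1 = 3*1 + 1 = 4, q_1 = 3*1 + 0 = 3.
  i=2: a_2=4, p_2 = 4*4 + 1 = 17, q_2 = 4*3 + 1 = 13.

1/1, 4/3, 17/13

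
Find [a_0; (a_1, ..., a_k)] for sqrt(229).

[15; (7, 1, 1, 7, 30)]

Write x_i = (sqrt(229) + m_i)/d_i with (m_0, d_0) = (0, 1). a_0 = floor(sqrt(229)) = 15, since 15^2 = 225 <= 229 < 256 = 16^2.
Iterate m_{i+1} = d_i*a_i - m_i, d_{i+1} = (229 - m_{i+1}^2)/d_i, a_{i+1} = floor((a_0 + m_{i+1})/d_{i+1}):
  m_1 = 1*15 - 0 = 15, d_1 = (229 - 15^2)/1 = 4/1 = 4, a_1 = floor((15 + 15)/4) = 7.
  m_2 = 4*7 - 15 = 13, d_2 = (229 - 13^2)/4 = 60/4 = 15, a_2 = floor((15 + 13)/15) = 1.
  m_3 = 15*1 - 13 = 2, d_3 = (229 - 2^2)/15 = 225/15 = 15, a_3 = floor((15 + 2)/15) = 1.
  m_4 = 15*1 - 2 = 13, d_4 = (229 - 13^2)/15 = 60/15 = 4, a_4 = floor((15 + 13)/4) = 7.
  m_5 = 4*7 - 13 = 15, d_5 = (229 - 15^2)/4 = 4/4 = 1, a_5 = floor((15 + 15)/1) = 30.
  m_6 = 1*30 - 15 = 15, d_6 = (229 - 15^2)/1 = 4/1 = 4: (m_6, d_6) = (m_1, d_1) = (15, 4), so from here the quotients repeat a_1, ..., a_5; the period length is 5.
Hence the expansion of sqrt(229) is a_0 = 15 followed by the repeating block 7, 1, 1, 7, 30 (period 5).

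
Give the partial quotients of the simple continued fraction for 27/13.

[2; 13]

Run the Euclidean algorithm on 27 and 13; the successive quotients are the partial quotients a_0, a_1, ... (each step inverts the fractional part left over by the previous one):
  27 = 2*13 + 1, so a_0 = 2.
  13 = 13*1 + 0, so a_1 = 13.
The remainder reaches 0 after 2 divisions, so the expansion has 2 partial quotients, read off in order.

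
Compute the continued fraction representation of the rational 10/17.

Run the Euclidean algorithm on 10 and 17; the successive quotients are the partial quotients a_0, a_1, ... (each step inverts the fractional part left over by the previous one):
  10 = 0*17 + 10, so a_0 = 0.
  17 = 1*10 + 7, so a_1 = 1.
  10 = 1*7 + 3, so a_2 = 1.
  7 = 2*3 + 1, so a_3 = 2.
  3 = 3*1 + 0, so a_4 = 3.
The remainder reaches 0 after 5 divisions, so the expansion has 5 partial quotients, read off in order.

[0; 1, 1, 2, 3]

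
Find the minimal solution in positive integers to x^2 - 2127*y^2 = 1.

(x, y) = (6365401, 138020)

First expand sqrt(2127) as a continued fraction. With x_i = (sqrt(2127) + m_i)/d_i and (m_0, d_0) = (0, 1): a_0 = floor(sqrt(2127)) = 46, since 46^2 = 2116 <= 2127 < 2209 = 47^2.
Iterate m_{i+1} = d_i*a_i - m_i, d_{i+1} = (2127 - m_{i+1}^2)/d_i, a_{i+1} = floor((a_0 + m_{i+1})/d_{i+1}):
  m_1 = 1*46 - 0 = 46, d_1 = (2127 - 46^2)/1 = 11/1 = 11, a_1 = floor((46 + 46)/11) = 8.
  m_2 = 11*8 - 46 = 42, d_2 = (2127 - 42^2)/11 = 363/11 = 33, a_2 = floor((46 + 42)/33) = 2.
  m_3 = 33*2 - 42 = 24, d_3 = (2127 - 24^2)/33 = 1551/33 = 47, a_3 = floor((46 + 24)/47) = 1.
  m_4 = 47*1 - 24 = 23, d_4 = (2127 - 23^2)/47 = 1598/47 = 34, a_4 = floor((46 + 23)/34) = 2.
  m_5 = 34*2 - 23 = 45, d_5 = (2127 - 45^2)/34 = 102/34 = 3, a_5 = floor((46 + 45)/3) = 30.
  m_6 = 3*30 - 45 = 45, d_6 = (2127 - 45^2)/3 = 102/3 = 34, a_6 = floor((46 + 45)/34) = 2.
  m_7 = 34*2 - 45 = 23, d_7 = (2127 - 23^2)/34 = 1598/34 = 47, a_7 = floor((46 + 23)/47) = 1.
  m_8 = 47*1 - 23 = 24, d_8 = (2127 - 24^2)/47 = 1551/47 = 33, a_8 = floor((46 + 24)/33) = 2.
  m_9 = 33*2 - 24 = 42, d_9 = (2127 - 42^2)/33 = 363/33 = 11, a_9 = floor((46 + 42)/11) = 8.
  m_10 = 11*8 - 42 = 46, d_10 = (2127 - 46^2)/11 = 11/11 = 1, a_10 = floor((46 + 46)/1) = 92.
  m_11 = 1*92 - 46 = 46, d_11 = (2127 - 46^2)/1 = 11/1 = 11: (m_11, d_11) = (m_1, d_1) = (46, 11), so from here the quotients repeat a_1, ..., a_10; the period length is 10.
So sqrt(2127) = [46; (8, 2, 1, 2, 30, 2, 1, 2, 8, 92)] with period length k = 10.
k is even, so the fundamental solution of x^2 - 2127y^2 = 1 is (p_{k-1}, q_{k-1}) = (p_9, q_9); compute convergents through index 9.
Convergents (p_i = a_i*p_{i-1} + p_{i-2}, q_i = a_i*q_{i-1} + q_{i-2} with p_{-2}=0, p_{-1}=1, q_{-2}=1, q_{-1}=0):
  i=0: a_0=46, p_0 = 46*1 + 0 = 46, q_0 = 46*0 + 1 = 1.
  i=1: a_1=8, p_1 = 8*46 + 1 = 369, q_1 = 8*1 + 0 = 8.
  i=2: a_2=2, p_2 = 2*369 + 46 = 784, q_2 = 2*8 + 1 = 17.
  i=3: a_3=1, p_3 = 1*784 + 369 = 1153, q_3 = 1*17 + 8 = 25.
  i=4: a_4=2, p_4 = 2*1153 + 784 = 3090, q_4 = 2*25 + 17 = 67.
  i=5: a_5=30, p_5 = 30*3090 + 1153 = 93853, q_5 = 30*67 + 25 = 2035.
  i=6: a_6=2, p_6 = 2*93853 + 3090 = 190796, q_6 = 2*2035 + 67 = 4137.
  i=7: a_7=1, p_7 = 1*190796 + 93853 = 284649, q_7 = 1*4137 + 2035 = 6172.
  i=8: a_8=2, p_8 = 2*284649 + 190796 = 760094, q_8 = 2*6172 + 4137 = 16481.
  i=9: a_9=8, p_9 = 8*760094 + 284649 = 6365401, q_9 = 8*16481 + 6172 = 138020.
Check: 6365401^2 - 2127*138020^2 = 40518329890801 - 40518329890800 = 1, so (x, y) = (6365401, 138020) solves the equation, and by the theorem it is the least positive solution.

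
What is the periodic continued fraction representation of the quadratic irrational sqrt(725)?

Write x_i = (sqrt(725) + m_i)/d_i with (m_0, d_0) = (0, 1). a_0 = floor(sqrt(725)) = 26, since 26^2 = 676 <= 725 < 729 = 27^2.
Iterate m_{i+1} = d_i*a_i - m_i, d_{i+1} = (725 - m_{i+1}^2)/d_i, a_{i+1} = floor((a_0 + m_{i+1})/d_{i+1}):
  m_1 = 1*26 - 0 = 26, d_1 = (725 - 26^2)/1 = 49/1 = 49, a_1 = floor((26 + 26)/49) = 1.
  m_2 = 49*1 - 26 = 23, d_2 = (725 - 23^2)/49 = 196/49 = 4, a_2 = floor((26 + 23)/4) = 12.
  m_3 = 4*12 - 23 = 25, d_3 = (725 - 25^2)/4 = 100/4 = 25, a_3 = floor((26 + 25)/25) = 2.
  m_4 = 25*2 - 25 = 25, d_4 = (725 - 25^2)/25 = 100/25 = 4, a_4 = floor((26 + 25)/4) = 12.
  m_5 = 4*12 - 25 = 23, d_5 = (725 - 23^2)/4 = 196/4 = 49, a_5 = floor((26 + 23)/49) = 1.
  m_6 = 49*1 - 23 = 26, d_6 = (725 - 26^2)/49 = 49/49 = 1, a_6 = floor((26 + 26)/1) = 52.
  m_7 = 1*52 - 26 = 26, d_7 = (725 - 26^2)/1 = 49/1 = 49: (m_7, d_7) = (m_1, d_1) = (26, 49), so from here the quotients repeat a_1, ..., a_6; the period length is 6.
Hence the expansion of sqrt(725) is a_0 = 26 followed by the repeating block 1, 12, 2, 12, 1, 52 (period 6).

[26; (1, 12, 2, 12, 1, 52)]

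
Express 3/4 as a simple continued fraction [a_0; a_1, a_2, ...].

[0; 1, 3]

Run the Euclidean algorithm on 3 and 4; the successive quotients are the partial quotients a_0, a_1, ... (each step inverts the fractional part left over by the previous one):
  3 = 0*4 + 3, so a_0 = 0.
  4 = 1*3 + 1, so a_1 = 1.
  3 = 3*1 + 0, so a_2 = 3.
The remainder reaches 0 after 3 divisions, so the expansion has 3 partial quotients, read off in order.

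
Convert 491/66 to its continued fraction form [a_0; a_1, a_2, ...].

Run the Euclidean algorithm on 491 and 66; the successive quotients are the partial quotients a_0, a_1, ... (each step inverts the fractional part left over by the previous one):
  491 = 7*66 + 29, so a_0 = 7.
  66 = 2*29 + 8, so a_1 = 2.
  29 = 3*8 + 5, so a_2 = 3.
  8 = 1*5 + 3, so a_3 = 1.
  5 = 1*3 + 2, so a_4 = 1.
  3 = 1*2 + 1, so a_5 = 1.
  2 = 2*1 + 0, so a_6 = 2.
The remainder reaches 0 after 7 divisions, so the expansion has 7 partial quotients, read off in order.

[7; 2, 3, 1, 1, 1, 2]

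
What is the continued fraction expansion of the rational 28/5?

Run the Euclidean algorithm on 28 and 5; the successive quotients are the partial quotients a_0, a_1, ... (each step inverts the fractional part left over by the previous one):
  28 = 5*5 + 3, so a_0 = 5.
  5 = 1*3 + 2, so a_1 = 1.
  3 = 1*2 + 1, so a_2 = 1.
  2 = 2*1 + 0, so a_3 = 2.
The remainder reaches 0 after 4 divisions, so the expansion has 4 partial quotients, read off in order.

[5; 1, 1, 2]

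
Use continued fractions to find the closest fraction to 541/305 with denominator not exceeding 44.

55/31

Expand x = 541/305 as a continued fraction with the Euclidean algorithm:
  541 = 1*305 + 236, so a_0 = 1.
  305 = 1*236 + 69, so a_1 = 1.
  236 = 3*69 + 29, so a_2 = 3.
  69 = 2*29 + 11, so a_3 = 2.
  29 = 2*11 + 7, so a_4 = 2.
  11 = 1*7 + 4, so a_5 = 1.
  7 = 1*4 + 3, so a_6 = 1.
  4 = 1*3 + 1, so a_7 = 1.
  3 = 3*1 + 0, so a_8 = 3.
so x = [1; 1, 3, 2, 2, 1, 1, 1, 3].
Convergents (p_i = a_i*p_{i-1} + p_{i-2}, q_i = a_i*q_{i-1} + q_{i-2} with p_{-2}=0, p_{-1}=1, q_{-2}=1, q_{-1}=0), until the denominator exceeds 44:
  i=0: a_0=1, p_0 = 1*1 + 0 = 1, q_0 = 1*0 + 1 = 1.
  i=1: a_1=1, p_1 = 1*1 + 1 = 2, q_1 = 1*1 + 0 = 1.
  i=2: a_2=3, p_2 = 3*2 + 1 = 7, q_2 = 3*1 + 1 = 4.
  i=3: a_3=2, p_3 = 2*7 + 2 = 16, q_3 = 2*4 + 1 = 9.
  i=4: a_4=2, p_4 = 2*16 + 7 = 39, q_4 = 2*9 + 4 = 22.
  i=5: a_5=1, p_5 = 1*39 + 16 = 55, q_5 = 1*22 + 9 = 31.
  i=6: a_6=1, p_6 = 1*55 + 39 = 94, q_6 = 1*31 + 22 = 53.
q_6 = 53 > 44, so the last convergent with denominator <= 44 is p_5/q_5 = 55/31.
The closest fraction with denominator <= 44 is either p_5/q_5 or the intermediate fraction (k*p_5 + p_4)/(k*q_5 + q_4) with the largest k >= 1 whose denominator stays <= 44; these approach x as k grows, and every other convergent or intermediate fraction in range is farther away.
Largest k: floor((44 - q_4)/q_5) = floor((44 - 22)/31) = 0.
Since k = 0, no intermediate fraction beyond p_5/q_5 has denominator <= 44, so the convergent 55/31 is the closest (its error is |541*31 - 55*305|/(305*31) = 4/9455).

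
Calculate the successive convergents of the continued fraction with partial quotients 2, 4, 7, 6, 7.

2/1, 9/4, 65/29, 399/178, 2858/1275

Using the convergent recurrence p_i = a_i*p_{i-1} + p_{i-2}, q_i = a_i*q_{i-1} + q_{i-2} with p_{-2}=0, p_{-1}=1, q_{-2}=1, q_{-1}=0:
  i=0: a_0=2, p_0 = 2*1 + 0 = 2, q_0 = 2*0 + 1 = 1.
  i=1: a_1=4, p_1 = 4*2 + 1 = 9, q_1 = 4*1 + 0 = 4.
  i=2: a_2=7, p_2 = 7*9 + 2 = 65, q_2 = 7*4 + 1 = 29.
  i=3: a_3=6, p_3 = 6*65 + 9 = 399, q_3 = 6*29 + 4 = 178.
  i=4: a_4=7, p_4 = 7*399 + 65 = 2858, q_4 = 7*178 + 29 = 1275.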